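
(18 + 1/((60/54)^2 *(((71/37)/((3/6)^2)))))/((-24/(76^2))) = -61875039/14200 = -4357.40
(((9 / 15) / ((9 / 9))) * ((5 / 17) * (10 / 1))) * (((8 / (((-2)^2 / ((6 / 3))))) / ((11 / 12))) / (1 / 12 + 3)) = 17280 / 6919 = 2.50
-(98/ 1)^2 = -9604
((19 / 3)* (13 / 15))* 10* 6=988 / 3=329.33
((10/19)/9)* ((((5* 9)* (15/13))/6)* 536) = 271.26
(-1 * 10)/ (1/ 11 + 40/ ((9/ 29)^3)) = -80190/ 10731889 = -0.01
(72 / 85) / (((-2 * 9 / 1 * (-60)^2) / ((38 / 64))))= -19 / 2448000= -0.00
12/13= 0.92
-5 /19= -0.26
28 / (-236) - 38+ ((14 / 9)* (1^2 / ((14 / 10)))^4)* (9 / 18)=-6905788 / 182133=-37.92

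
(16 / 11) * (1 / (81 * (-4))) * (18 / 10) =-4 / 495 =-0.01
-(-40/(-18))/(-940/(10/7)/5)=50/2961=0.02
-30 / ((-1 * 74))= 15 / 37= 0.41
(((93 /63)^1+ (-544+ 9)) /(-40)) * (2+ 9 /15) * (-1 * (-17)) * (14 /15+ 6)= 32189092 /7875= 4087.50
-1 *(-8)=8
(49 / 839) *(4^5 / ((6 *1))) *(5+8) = 326144 / 2517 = 129.58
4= 4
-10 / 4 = -5 / 2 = -2.50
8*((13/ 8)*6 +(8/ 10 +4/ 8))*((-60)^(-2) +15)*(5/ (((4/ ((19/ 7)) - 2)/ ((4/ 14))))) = -226750199/ 63000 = -3599.21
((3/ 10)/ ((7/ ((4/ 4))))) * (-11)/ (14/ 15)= -99/ 196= -0.51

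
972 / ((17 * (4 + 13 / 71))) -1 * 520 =-94684 / 187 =-506.33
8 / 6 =4 / 3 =1.33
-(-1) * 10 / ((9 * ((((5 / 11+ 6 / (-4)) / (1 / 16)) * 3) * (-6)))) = 55 / 14904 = 0.00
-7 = -7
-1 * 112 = -112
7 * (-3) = -21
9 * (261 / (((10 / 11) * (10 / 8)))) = 51678 / 25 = 2067.12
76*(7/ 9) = 532/ 9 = 59.11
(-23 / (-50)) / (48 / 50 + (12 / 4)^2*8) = 23 / 3648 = 0.01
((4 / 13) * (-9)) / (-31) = 36 / 403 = 0.09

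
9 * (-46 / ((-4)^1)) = 207 / 2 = 103.50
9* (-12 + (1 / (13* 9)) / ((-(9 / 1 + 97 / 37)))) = -603757 / 5590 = -108.01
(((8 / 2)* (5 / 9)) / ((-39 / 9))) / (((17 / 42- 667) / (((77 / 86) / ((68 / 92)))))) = 247940 / 266055491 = 0.00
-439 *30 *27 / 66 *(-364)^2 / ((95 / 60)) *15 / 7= -201918225600 / 209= -966115911.96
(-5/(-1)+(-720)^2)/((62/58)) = 15033745/31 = 484959.52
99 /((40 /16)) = 198 /5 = 39.60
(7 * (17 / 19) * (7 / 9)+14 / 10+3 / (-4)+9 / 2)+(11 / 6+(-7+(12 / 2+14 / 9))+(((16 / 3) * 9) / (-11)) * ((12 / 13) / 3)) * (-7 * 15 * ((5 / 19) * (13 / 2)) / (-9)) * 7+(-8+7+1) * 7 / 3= 8812817 / 56430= 156.17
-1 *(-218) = 218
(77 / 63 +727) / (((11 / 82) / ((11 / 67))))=891.26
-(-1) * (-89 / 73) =-89 / 73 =-1.22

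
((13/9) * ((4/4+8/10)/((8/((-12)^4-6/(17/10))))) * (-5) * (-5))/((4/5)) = 28636725/136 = 210564.15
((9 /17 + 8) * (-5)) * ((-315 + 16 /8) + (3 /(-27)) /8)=16339325 /1224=13349.12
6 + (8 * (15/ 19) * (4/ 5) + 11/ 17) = 3779/ 323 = 11.70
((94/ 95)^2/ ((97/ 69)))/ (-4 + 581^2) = 203228/ 98501945575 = 0.00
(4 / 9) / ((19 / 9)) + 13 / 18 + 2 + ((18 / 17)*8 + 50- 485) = -2462791 / 5814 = -423.60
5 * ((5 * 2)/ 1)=50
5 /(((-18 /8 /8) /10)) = -1600 /9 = -177.78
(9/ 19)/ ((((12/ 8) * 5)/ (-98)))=-588/ 95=-6.19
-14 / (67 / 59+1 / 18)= -14868 / 1265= -11.75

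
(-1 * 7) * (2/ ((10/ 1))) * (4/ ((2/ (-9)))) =126/ 5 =25.20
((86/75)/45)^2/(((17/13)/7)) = 673036/193640625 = 0.00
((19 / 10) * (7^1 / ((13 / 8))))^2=66.99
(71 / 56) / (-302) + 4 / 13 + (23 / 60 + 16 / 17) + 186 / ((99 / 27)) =32287293869 / 616696080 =52.36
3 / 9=1 / 3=0.33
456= 456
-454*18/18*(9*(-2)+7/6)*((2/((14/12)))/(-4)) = -22927/7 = -3275.29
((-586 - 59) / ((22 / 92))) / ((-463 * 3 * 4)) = 4945 / 10186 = 0.49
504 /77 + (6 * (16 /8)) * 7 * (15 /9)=1612 /11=146.55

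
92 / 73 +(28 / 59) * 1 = 7472 / 4307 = 1.73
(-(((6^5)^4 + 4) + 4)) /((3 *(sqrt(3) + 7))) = -12796554540220444 /69 + 1828079220031492 *sqrt(3) /69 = -139568528273406.01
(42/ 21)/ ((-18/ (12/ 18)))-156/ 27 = -5.85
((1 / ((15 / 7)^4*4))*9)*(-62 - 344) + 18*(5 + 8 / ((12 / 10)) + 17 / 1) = 5317597 / 11250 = 472.68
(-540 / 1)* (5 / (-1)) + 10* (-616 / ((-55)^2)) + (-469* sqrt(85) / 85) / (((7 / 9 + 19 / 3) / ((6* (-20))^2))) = 148388 / 55 -189945* sqrt(85) / 17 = -100314.18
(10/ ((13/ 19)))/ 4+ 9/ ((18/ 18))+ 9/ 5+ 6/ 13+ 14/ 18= 18361/ 1170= 15.69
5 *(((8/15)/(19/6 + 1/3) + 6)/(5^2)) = 646/525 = 1.23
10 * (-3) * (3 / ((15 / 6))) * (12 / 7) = -432 / 7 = -61.71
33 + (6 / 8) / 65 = 33.01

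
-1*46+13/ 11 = -493/ 11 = -44.82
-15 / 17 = -0.88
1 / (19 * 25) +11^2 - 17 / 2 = 106877 / 950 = 112.50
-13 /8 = -1.62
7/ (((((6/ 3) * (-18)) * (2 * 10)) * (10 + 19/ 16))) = -7/ 8055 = -0.00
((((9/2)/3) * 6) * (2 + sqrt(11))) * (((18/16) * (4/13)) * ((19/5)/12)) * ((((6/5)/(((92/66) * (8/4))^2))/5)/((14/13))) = 1675971/29624000 + 1675971 * sqrt(11)/59248000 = 0.15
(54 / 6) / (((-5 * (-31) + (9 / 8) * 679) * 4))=18 / 7351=0.00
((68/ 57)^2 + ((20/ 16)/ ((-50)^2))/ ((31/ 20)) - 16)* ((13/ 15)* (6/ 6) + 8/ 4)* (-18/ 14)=6312948293/ 117505500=53.72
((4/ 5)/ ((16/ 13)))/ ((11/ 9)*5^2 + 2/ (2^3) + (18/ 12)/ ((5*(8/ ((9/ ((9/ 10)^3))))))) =351/ 16885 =0.02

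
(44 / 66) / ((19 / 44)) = 88 / 57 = 1.54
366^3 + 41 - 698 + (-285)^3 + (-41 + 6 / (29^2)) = 21763459399 / 841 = 25878073.01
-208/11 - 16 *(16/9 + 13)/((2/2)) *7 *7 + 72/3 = -1146488/99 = -11580.69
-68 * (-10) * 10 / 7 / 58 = 3400 / 203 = 16.75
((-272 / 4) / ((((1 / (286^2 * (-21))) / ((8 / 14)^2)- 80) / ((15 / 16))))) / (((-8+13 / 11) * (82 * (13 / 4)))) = -28238496 / 64389812635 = -0.00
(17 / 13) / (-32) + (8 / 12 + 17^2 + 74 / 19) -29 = 6272311 / 23712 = 264.52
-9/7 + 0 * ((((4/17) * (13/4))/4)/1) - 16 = -121/7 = -17.29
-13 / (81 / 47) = -611 / 81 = -7.54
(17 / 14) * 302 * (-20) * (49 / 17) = -21140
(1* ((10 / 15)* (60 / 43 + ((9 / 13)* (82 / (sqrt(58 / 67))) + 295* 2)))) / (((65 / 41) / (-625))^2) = 6461343750* sqrt(3886) / 63713 + 1335869687500 / 21801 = 67597494.38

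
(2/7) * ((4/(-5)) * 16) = -128/35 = -3.66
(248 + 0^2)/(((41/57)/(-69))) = -975384/41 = -23789.85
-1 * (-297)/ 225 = 33/ 25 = 1.32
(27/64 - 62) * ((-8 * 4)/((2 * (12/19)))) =74879/48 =1559.98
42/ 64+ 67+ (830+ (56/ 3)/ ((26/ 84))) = 398513/ 416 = 957.96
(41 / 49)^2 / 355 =1681 / 852355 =0.00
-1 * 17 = -17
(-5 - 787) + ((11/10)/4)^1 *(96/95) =-376068/475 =-791.72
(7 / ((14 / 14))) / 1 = 7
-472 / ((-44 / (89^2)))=934678 / 11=84970.73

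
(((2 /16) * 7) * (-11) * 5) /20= -77 /32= -2.41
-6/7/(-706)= 0.00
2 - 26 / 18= 0.56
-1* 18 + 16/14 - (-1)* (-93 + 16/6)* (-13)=24307/21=1157.48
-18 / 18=-1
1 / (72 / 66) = 11 / 12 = 0.92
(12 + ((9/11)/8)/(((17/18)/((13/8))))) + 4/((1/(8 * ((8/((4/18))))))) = 6966429/5984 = 1164.18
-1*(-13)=13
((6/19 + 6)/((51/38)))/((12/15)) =100/17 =5.88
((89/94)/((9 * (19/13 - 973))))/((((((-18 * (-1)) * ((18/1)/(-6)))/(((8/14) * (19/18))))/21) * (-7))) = -21983/6058383660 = -0.00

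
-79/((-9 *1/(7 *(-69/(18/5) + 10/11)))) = -666365/594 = -1121.83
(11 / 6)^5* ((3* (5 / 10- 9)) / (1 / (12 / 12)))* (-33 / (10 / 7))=210815759 / 17280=12199.99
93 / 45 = 31 / 15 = 2.07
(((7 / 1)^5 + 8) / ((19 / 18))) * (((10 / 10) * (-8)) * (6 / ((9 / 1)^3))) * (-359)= 3388960 / 9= 376551.11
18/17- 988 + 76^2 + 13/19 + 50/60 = 9284137/1938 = 4790.58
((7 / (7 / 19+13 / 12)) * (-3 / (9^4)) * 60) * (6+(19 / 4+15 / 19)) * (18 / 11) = -245560 / 98307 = -2.50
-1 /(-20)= 0.05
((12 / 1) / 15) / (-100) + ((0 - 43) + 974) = 116374 / 125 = 930.99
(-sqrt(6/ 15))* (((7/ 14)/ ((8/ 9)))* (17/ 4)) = -153* sqrt(10)/ 320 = -1.51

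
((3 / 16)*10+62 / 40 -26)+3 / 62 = -27933 / 1240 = -22.53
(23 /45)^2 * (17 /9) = 0.49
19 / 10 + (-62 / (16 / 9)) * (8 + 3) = -15269 / 40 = -381.72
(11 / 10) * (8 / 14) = 22 / 35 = 0.63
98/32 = 49/16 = 3.06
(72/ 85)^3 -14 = -8224502/ 614125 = -13.39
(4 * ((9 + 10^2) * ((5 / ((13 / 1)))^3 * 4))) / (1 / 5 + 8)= 1090000 / 90077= 12.10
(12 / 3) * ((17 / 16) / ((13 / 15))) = 255 / 52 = 4.90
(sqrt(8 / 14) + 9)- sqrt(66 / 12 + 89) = -3 * sqrt(42) / 2 + 2 * sqrt(7) / 7 + 9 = 0.03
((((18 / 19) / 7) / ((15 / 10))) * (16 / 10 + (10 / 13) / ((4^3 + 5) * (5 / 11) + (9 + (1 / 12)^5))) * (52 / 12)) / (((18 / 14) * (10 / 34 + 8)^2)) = 0.01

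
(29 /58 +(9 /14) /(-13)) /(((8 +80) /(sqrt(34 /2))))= 41 * sqrt(17) /8008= 0.02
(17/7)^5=1419857/16807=84.48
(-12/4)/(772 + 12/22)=-33/8498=-0.00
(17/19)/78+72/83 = 0.88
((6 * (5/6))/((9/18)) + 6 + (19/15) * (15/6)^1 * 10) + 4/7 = 1013/21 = 48.24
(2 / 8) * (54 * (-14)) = -189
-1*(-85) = 85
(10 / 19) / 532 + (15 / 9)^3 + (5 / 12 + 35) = 10929545 / 272916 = 40.05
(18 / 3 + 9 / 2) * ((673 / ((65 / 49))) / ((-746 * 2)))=-692517 / 193960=-3.57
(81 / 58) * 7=567 / 58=9.78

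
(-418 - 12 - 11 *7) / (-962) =39 / 74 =0.53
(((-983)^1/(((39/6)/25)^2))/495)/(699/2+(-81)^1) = -983000/8984547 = -0.11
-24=-24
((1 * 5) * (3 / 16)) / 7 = 15 / 112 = 0.13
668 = 668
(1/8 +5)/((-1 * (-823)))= 41/6584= 0.01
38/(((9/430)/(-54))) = -98040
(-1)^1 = -1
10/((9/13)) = 130/9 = 14.44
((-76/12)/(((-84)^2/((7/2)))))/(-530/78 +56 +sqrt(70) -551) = 3211 * sqrt(70)/257294304960 +483379/77188291488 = 0.00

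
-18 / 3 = -6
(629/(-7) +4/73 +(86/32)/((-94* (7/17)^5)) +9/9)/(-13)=168321608435/23988563872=7.02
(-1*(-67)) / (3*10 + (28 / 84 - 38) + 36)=201 / 85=2.36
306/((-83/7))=-2142/83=-25.81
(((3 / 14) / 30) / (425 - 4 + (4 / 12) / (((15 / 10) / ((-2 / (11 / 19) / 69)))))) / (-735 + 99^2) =2277 / 1216682887000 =0.00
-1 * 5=-5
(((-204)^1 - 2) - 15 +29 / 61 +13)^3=-8937348.53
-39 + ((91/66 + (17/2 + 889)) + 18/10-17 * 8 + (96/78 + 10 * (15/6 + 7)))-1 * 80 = 1591396/2145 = 741.91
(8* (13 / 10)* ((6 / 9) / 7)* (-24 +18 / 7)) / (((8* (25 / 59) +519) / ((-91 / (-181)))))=-797680 / 39050207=-0.02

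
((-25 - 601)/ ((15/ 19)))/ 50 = -5947/ 375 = -15.86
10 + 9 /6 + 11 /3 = 91 /6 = 15.17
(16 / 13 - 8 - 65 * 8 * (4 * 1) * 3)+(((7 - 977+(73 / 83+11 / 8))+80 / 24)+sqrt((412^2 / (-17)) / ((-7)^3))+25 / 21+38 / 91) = -1306893775 / 181272+412 * sqrt(119) / 833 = -7204.18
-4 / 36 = -1 / 9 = -0.11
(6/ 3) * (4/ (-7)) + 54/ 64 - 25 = -5667/ 224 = -25.30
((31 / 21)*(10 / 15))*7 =62 / 9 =6.89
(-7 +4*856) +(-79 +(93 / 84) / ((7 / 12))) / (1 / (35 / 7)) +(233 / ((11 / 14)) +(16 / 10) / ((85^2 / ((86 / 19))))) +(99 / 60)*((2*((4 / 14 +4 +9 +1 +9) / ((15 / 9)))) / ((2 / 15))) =5436622325753 / 1479824500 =3673.83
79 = 79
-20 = -20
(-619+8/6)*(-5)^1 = 9265/3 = 3088.33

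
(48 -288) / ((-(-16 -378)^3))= -30 / 7645373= -0.00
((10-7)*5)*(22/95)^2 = 1452/1805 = 0.80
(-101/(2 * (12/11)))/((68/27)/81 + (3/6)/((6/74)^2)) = -809919/1331212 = -0.61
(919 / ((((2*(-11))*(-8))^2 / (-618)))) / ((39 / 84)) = -1987797 / 50336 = -39.49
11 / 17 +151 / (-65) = -1852 / 1105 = -1.68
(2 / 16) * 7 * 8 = 7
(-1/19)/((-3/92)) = 92/57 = 1.61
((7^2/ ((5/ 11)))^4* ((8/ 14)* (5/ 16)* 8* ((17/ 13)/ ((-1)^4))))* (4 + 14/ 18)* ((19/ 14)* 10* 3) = 47847577472002/ 975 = 49074438432.82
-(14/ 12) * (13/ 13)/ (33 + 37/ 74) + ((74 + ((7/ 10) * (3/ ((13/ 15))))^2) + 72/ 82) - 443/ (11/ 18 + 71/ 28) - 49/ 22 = -232843591207/ 3738084636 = -62.29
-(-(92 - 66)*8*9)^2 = -3504384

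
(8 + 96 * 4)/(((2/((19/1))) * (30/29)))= 53998/15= 3599.87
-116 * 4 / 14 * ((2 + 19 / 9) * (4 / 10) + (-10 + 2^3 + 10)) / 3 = -14384 / 135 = -106.55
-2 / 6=-1 / 3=-0.33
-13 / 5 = -2.60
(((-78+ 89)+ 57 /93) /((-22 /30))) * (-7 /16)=6.93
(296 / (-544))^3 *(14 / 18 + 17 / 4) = -0.81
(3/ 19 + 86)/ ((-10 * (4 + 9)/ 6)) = -4911/ 1235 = -3.98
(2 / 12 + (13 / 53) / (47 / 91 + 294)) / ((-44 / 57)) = -0.22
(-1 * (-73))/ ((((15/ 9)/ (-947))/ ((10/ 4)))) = -207393/ 2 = -103696.50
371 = 371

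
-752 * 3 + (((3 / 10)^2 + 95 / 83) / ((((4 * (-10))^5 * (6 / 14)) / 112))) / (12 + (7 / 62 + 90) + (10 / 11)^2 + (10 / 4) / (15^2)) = -416500022623762165059 / 184618804352000000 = -2256.00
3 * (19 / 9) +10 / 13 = 277 / 39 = 7.10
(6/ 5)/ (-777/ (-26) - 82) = -156/ 6775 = -0.02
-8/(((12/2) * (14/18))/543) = -6516/7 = -930.86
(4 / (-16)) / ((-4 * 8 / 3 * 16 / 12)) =0.02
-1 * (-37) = 37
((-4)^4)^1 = 256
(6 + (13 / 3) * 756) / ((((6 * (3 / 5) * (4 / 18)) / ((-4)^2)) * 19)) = 65640 / 19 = 3454.74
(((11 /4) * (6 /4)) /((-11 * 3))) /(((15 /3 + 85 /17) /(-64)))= 4 /5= 0.80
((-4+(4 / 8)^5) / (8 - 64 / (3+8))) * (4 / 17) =-1397 / 3264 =-0.43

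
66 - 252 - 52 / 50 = -4676 / 25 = -187.04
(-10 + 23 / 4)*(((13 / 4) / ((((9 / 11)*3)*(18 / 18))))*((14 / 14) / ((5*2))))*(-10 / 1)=2431 / 432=5.63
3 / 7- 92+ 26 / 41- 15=-30404 / 287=-105.94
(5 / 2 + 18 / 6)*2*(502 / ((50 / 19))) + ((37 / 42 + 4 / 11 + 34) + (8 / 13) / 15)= 106788963 / 50050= 2133.65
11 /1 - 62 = -51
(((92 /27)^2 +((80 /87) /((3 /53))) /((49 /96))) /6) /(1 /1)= 22498792 /3107727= 7.24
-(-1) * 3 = 3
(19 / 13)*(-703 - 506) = -1767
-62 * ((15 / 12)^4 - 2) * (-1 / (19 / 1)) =3503 / 2432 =1.44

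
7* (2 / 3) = 14 / 3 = 4.67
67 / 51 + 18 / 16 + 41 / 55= 71453 / 22440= 3.18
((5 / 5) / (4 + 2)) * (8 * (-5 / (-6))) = 10 / 9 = 1.11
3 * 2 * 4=24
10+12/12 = 11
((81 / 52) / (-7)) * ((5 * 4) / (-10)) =81 / 182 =0.45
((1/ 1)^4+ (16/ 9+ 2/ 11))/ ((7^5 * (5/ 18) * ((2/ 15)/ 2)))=1758/ 184877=0.01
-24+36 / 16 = -87 / 4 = -21.75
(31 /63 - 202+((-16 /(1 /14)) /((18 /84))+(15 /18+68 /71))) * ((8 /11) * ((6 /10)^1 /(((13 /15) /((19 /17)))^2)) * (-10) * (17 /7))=2412538235400 /109946837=21942.77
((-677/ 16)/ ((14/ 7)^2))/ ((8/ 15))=-10155/ 512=-19.83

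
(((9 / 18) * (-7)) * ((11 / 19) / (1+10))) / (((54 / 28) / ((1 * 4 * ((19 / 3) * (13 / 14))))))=-182 / 81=-2.25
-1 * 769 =-769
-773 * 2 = -1546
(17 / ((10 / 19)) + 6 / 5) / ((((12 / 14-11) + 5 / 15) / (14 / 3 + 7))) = -16415 / 412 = -39.84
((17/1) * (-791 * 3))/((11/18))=-726138/11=-66012.55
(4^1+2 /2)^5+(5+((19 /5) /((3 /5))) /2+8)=18847 /6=3141.17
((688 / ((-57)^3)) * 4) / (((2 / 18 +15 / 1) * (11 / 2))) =-688 / 3847899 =-0.00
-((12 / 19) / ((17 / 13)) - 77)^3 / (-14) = -15096693725875 / 471775738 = -31999.72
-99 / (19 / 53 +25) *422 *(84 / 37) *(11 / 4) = -12178287 / 1184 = -10285.72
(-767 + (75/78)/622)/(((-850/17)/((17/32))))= 210866283/25875200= 8.15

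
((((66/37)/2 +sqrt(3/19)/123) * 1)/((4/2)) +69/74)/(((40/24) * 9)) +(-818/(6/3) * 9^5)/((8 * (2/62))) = -138506219999/1480 +sqrt(57)/70110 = -93585283.78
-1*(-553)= 553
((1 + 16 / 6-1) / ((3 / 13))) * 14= 1456 / 9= 161.78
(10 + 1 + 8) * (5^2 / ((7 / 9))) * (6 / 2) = 12825 / 7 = 1832.14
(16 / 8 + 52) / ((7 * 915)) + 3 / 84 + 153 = 1306997 / 8540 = 153.04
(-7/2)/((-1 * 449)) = 7/898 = 0.01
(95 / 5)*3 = 57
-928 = -928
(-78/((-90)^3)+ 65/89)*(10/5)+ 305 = 1656957407/5406750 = 306.46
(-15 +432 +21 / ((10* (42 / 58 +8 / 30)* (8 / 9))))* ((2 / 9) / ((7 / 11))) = 10604275 / 72408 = 146.45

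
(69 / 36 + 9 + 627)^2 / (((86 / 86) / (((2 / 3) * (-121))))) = -7090482025 / 216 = -32826305.67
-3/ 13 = -0.23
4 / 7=0.57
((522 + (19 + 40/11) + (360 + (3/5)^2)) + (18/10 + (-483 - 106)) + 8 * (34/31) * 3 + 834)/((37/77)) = 2451.76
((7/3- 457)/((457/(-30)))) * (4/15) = 10912/1371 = 7.96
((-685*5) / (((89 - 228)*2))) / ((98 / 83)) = 10.43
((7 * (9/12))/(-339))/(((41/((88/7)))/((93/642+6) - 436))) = 2.04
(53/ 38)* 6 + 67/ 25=5248/ 475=11.05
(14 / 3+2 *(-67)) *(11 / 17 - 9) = 55096 / 51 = 1080.31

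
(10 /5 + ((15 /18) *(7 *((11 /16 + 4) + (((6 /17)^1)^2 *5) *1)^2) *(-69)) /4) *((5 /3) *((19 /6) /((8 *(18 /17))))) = -46077950520355 /26080247808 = -1766.78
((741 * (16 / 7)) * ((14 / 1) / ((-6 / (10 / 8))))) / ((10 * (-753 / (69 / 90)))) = 5681 / 11295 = 0.50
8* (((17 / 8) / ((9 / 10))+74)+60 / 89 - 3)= 474418 / 801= 592.28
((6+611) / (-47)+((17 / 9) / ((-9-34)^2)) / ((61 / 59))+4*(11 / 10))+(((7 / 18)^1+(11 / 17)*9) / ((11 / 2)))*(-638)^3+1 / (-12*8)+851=-12688595505096260503 / 43256837280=-293331558.73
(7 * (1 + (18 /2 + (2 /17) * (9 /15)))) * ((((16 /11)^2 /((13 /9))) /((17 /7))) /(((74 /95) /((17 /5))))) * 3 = 2754210816 /4947085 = 556.73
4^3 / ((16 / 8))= 32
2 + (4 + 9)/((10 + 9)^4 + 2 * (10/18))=180455/90223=2.00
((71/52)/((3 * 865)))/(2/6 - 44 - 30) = -71/9940580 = -0.00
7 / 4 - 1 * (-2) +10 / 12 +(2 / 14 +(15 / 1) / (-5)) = 145 / 84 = 1.73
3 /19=0.16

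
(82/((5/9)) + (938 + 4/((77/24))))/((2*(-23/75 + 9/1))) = 1569135/25102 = 62.51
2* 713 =1426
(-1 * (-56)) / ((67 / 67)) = 56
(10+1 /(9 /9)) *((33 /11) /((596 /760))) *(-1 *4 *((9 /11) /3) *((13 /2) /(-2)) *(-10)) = -222300 /149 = -1491.95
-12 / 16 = -3 / 4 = -0.75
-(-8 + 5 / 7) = 51 / 7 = 7.29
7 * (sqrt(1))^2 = 7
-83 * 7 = -581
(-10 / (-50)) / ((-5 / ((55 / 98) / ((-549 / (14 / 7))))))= 11 / 134505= 0.00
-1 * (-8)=8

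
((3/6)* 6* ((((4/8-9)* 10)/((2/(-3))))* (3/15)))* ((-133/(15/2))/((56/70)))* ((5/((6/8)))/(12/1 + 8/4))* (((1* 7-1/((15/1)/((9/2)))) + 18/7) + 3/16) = -1710931/224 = -7638.08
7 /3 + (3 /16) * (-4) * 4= -2 /3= -0.67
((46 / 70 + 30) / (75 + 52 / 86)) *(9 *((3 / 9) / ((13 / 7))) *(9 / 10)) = 1245753 / 2113150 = 0.59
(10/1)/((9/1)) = 10/9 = 1.11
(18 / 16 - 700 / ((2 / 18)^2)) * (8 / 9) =-50399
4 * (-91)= -364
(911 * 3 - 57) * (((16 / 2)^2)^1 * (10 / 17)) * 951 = 95807096.47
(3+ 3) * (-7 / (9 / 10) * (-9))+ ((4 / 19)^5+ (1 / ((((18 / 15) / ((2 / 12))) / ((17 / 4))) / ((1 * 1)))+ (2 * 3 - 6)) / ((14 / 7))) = 299719698367 / 713116512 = 420.30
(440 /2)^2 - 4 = 48396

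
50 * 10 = 500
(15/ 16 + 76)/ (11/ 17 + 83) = 20927/ 22752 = 0.92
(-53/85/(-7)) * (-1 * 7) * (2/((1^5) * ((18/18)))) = -106/85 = -1.25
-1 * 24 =-24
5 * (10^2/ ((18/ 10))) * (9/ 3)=2500/ 3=833.33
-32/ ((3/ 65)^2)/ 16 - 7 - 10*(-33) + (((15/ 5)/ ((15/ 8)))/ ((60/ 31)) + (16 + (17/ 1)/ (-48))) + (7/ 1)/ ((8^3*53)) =-599.42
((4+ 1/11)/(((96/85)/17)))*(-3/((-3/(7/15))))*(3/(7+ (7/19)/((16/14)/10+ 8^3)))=12.31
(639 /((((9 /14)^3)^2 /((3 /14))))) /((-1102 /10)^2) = 954637600 /5975778483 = 0.16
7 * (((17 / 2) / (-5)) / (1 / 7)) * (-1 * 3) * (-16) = -19992 / 5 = -3998.40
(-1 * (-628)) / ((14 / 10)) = 3140 / 7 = 448.57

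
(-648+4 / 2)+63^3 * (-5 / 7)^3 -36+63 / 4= -367165 / 4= -91791.25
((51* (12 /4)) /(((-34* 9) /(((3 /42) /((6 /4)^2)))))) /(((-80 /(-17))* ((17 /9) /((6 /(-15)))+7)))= -17 /11480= -0.00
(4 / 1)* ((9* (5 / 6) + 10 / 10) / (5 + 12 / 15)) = 5.86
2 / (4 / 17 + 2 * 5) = 17 / 87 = 0.20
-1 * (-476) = 476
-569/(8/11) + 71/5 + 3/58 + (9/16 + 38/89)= -158397789/206480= -767.13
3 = 3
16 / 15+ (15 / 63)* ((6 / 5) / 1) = 142 / 105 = 1.35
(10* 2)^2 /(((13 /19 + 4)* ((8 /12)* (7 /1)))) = 11400 /623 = 18.30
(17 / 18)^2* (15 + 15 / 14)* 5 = 36125 / 504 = 71.68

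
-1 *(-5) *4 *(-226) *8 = -36160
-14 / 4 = -7 / 2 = -3.50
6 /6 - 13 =-12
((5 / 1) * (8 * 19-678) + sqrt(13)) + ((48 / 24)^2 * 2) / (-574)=-754814 / 287 + sqrt(13)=-2626.41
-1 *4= -4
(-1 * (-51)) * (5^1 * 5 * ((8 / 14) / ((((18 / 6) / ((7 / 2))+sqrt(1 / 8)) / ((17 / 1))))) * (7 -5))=20460.48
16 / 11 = 1.45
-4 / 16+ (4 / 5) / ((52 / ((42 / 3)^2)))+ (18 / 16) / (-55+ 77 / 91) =2.74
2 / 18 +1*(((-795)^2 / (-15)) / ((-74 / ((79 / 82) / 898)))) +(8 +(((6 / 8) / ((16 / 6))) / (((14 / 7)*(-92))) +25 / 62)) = 10208780188349 / 1118932598016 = 9.12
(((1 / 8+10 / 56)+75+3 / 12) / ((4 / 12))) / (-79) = -12693 / 4424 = -2.87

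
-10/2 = -5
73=73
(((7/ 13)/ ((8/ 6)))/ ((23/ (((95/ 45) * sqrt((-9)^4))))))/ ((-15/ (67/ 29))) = -80199/ 173420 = -0.46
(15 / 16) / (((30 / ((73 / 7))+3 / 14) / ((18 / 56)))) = 365 / 3744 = 0.10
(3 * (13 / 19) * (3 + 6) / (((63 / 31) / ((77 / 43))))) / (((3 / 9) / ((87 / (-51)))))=-1157013 / 13889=-83.30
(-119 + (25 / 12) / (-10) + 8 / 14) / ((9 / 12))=-19931 / 126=-158.18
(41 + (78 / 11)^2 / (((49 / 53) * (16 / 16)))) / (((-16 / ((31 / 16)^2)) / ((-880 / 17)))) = 2717424505 / 2345728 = 1158.46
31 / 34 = 0.91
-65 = -65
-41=-41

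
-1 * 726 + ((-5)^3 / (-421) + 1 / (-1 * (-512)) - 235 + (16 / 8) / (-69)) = -14289023623 / 14873088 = -960.73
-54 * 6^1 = -324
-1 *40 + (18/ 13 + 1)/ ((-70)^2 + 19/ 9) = -22941601/ 573547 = -40.00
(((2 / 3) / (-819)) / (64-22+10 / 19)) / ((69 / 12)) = -19 / 5707611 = -0.00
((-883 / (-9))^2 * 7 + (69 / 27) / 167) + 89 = 912660551 / 13527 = 67469.55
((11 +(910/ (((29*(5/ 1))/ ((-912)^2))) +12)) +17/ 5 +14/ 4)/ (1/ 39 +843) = 59037527289/ 9534620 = 6191.91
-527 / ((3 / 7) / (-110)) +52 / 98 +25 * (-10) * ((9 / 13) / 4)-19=516740495 / 3822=135201.59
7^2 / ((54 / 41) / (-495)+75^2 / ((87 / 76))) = 3204355 / 321337326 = 0.01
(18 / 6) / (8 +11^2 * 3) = 3 / 371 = 0.01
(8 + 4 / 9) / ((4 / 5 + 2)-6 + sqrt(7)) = -6080 / 729-1900 * sqrt(7) / 729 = -15.24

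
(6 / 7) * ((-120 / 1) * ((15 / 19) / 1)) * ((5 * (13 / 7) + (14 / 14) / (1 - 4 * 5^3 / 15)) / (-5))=13573440 / 90307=150.30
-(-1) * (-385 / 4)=-385 / 4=-96.25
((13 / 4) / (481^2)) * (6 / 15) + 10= 1779701 / 177970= 10.00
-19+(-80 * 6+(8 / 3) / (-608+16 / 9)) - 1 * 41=-368283 / 682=-540.00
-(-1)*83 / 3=83 / 3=27.67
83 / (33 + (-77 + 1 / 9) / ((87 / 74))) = -64989 / 25369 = -2.56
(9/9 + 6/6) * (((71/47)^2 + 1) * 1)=14500/2209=6.56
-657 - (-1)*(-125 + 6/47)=-36748/47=-781.87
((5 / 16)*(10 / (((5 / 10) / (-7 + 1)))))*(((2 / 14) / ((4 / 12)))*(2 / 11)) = -225 / 77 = -2.92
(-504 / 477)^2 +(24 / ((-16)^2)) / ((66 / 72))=301249 / 247192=1.22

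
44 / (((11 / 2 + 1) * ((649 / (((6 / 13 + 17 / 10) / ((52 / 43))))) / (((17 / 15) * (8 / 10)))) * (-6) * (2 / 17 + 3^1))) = -0.00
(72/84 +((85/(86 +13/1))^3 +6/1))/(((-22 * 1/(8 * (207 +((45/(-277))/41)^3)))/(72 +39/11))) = -42592.35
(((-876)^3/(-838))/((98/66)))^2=123024759706150511616/421521961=291858482092.59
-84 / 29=-2.90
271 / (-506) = -271 / 506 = -0.54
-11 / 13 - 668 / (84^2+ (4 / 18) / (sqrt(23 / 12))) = -23634204289 / 25120721795+ 501*sqrt(69) / 1932363215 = -0.94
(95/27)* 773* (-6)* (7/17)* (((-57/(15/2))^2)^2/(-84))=15312196216/57375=266879.24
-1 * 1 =-1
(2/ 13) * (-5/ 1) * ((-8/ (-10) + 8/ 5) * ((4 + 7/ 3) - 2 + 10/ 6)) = -144/ 13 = -11.08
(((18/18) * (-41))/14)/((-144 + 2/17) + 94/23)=16031/765240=0.02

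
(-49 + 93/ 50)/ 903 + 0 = -0.05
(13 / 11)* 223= 2899 / 11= 263.55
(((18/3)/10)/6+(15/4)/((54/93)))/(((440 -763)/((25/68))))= -3935/527136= -0.01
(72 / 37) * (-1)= -1.95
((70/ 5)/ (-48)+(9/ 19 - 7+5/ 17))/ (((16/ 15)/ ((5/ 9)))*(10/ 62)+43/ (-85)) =7838815/ 235752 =33.25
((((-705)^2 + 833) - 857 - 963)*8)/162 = 661384/27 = 24495.70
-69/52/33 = -0.04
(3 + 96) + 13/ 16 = 1597/ 16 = 99.81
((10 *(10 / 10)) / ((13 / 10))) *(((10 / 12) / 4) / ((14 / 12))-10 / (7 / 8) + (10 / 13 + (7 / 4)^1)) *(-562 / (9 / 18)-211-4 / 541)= 8197412650 / 91429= 89658.78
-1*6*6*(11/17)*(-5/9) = 220/17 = 12.94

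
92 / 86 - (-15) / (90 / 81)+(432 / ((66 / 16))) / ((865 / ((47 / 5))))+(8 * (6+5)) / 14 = 629898813 / 28640150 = 21.99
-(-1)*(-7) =-7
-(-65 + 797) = -732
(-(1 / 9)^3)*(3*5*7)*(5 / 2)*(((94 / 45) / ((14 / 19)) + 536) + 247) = -618845 / 2187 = -282.97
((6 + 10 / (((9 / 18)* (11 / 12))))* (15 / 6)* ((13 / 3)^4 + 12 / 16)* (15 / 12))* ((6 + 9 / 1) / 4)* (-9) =-1036725.32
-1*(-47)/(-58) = -47/58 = -0.81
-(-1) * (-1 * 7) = -7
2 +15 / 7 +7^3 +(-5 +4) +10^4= 72423 / 7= 10346.14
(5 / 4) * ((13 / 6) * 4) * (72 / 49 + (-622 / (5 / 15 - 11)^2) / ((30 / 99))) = -18015153 / 100352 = -179.52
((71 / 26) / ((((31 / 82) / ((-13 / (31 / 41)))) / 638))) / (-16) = 38072969 / 7688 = 4952.26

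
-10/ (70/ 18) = -18/ 7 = -2.57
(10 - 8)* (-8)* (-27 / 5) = 86.40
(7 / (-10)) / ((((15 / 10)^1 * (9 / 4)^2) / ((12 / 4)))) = -0.28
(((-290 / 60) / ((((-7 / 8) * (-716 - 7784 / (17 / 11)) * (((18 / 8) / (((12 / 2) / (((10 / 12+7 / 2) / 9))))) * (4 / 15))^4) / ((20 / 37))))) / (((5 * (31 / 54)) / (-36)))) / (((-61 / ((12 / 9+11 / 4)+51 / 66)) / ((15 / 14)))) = -2720664688674600000 / 26333981605288357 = -103.31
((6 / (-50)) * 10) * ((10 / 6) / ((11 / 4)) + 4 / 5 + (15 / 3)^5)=-1031714 / 275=-3751.69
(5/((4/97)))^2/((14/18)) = 2117025/112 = 18902.01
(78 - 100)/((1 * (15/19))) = -418/15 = -27.87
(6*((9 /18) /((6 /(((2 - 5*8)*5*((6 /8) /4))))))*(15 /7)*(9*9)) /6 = -115425 /224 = -515.29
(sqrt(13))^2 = 13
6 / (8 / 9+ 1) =54 / 17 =3.18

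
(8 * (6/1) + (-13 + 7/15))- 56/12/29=15358/435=35.31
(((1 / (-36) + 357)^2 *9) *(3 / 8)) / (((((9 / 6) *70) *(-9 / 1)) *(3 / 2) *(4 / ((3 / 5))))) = -165148201 / 3628800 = -45.51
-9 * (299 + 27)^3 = -311813784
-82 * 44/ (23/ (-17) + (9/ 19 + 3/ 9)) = 6608.98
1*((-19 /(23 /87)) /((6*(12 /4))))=-3.99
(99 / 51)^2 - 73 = -20008 / 289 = -69.23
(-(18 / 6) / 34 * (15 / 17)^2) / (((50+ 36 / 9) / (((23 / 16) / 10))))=-115 / 628864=-0.00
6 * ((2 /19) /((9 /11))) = 0.77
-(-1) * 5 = 5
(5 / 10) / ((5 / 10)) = 1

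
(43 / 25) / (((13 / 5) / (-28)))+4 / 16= -4751 / 260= -18.27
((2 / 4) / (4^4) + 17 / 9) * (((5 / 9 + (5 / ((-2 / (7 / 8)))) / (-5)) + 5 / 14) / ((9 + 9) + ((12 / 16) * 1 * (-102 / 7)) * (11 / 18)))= 0.23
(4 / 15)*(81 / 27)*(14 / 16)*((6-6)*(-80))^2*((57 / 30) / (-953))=0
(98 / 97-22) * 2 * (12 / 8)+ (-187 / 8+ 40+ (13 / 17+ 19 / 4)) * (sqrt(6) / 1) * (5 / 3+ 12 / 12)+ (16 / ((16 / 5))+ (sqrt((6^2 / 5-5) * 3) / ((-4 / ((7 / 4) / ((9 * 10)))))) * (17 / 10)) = -5623 / 97-119 * sqrt(165) / 72000+ 3011 * sqrt(6) / 51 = 86.63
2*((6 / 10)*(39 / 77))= 234 / 385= 0.61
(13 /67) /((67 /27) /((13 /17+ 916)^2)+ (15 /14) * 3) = 1193572393650 /19772659738619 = 0.06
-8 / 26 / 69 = -0.00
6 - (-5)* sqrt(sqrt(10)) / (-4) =6 - 5* 10^(1 / 4) / 4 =3.78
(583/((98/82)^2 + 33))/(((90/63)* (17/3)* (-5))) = -20580483/49192900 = -0.42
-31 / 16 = -1.94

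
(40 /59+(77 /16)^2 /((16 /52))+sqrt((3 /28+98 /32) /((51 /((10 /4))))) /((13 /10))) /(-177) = -1529501 /3564544- 25*sqrt(50694) /3285828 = -0.43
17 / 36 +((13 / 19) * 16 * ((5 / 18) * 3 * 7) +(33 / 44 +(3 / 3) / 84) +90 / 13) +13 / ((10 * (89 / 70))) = 404617117 / 5539716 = 73.04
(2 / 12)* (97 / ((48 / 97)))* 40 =47045 / 36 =1306.81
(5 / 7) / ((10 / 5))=5 / 14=0.36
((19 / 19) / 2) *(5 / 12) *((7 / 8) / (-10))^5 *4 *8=-16807 / 491520000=-0.00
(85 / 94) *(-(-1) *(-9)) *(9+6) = -11475 / 94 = -122.07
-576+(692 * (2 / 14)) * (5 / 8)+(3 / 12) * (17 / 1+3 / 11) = -509.90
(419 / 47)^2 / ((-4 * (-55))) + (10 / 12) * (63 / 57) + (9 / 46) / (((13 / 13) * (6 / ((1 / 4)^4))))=69722664607 / 54367554560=1.28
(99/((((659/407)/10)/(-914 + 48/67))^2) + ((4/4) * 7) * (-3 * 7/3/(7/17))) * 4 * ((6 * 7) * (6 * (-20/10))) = -12378711200133818391264/1949487409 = -6349726160315.93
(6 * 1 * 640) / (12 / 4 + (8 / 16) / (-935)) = 7180800 / 5609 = 1280.23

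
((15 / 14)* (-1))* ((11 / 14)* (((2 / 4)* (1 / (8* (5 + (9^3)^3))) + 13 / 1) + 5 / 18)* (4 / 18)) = -40741139149535 / 16401834033984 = -2.48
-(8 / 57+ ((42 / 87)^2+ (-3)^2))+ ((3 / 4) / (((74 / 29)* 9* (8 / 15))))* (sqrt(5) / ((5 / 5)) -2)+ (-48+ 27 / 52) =-42040004869 / 737846304+ 145* sqrt(5) / 2368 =-56.84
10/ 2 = 5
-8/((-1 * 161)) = 8/161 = 0.05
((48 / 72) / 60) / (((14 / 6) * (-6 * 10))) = -1 / 12600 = -0.00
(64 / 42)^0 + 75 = 76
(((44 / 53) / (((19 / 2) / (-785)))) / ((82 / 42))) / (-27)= 483560 / 371583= 1.30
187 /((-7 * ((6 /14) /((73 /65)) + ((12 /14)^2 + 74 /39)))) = -3726723 /420425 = -8.86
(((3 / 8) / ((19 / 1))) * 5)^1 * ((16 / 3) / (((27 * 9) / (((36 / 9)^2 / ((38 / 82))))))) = 6560 / 87723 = 0.07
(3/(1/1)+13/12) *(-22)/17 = -539/102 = -5.28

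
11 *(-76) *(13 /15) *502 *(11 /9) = -60013096 /135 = -444541.45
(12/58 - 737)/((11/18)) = -1205.66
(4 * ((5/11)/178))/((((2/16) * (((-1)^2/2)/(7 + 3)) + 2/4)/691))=1105600/79299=13.94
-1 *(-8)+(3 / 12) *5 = 37 / 4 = 9.25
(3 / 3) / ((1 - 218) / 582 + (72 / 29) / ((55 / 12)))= 928290 / 156733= 5.92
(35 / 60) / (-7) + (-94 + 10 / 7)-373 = -39115 / 84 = -465.65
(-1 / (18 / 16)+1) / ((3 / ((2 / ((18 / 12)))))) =4 / 81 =0.05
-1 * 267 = -267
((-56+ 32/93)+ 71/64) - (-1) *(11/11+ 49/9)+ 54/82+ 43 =-3253111/732096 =-4.44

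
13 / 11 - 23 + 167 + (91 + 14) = 2752 / 11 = 250.18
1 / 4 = 0.25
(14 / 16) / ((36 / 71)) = 497 / 288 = 1.73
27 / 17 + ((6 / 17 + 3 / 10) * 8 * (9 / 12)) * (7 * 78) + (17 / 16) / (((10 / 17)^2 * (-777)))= 45240710399 / 21134400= 2140.62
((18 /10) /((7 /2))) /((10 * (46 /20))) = 18 /805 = 0.02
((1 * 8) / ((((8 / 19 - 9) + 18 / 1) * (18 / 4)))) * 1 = 0.19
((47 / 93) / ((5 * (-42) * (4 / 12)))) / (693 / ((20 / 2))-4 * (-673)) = -47 / 17976063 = -0.00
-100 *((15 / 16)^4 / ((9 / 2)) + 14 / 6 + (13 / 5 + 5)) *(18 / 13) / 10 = -14900421 / 106496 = -139.92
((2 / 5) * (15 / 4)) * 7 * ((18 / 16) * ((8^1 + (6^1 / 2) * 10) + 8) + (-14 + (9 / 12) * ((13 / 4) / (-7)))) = 12567 / 32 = 392.72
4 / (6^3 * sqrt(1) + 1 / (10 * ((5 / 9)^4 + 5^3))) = 32830000 / 1772826561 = 0.02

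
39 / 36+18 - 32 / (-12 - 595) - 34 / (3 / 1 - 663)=7686923 / 400620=19.19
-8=-8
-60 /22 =-2.73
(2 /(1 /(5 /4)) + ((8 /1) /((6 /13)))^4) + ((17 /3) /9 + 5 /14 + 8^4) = 53505721 /567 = 94366.35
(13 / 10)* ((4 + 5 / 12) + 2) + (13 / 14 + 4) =11147 / 840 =13.27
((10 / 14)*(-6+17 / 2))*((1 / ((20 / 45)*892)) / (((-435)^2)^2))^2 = 1 / 112840955554944012984000000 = 0.00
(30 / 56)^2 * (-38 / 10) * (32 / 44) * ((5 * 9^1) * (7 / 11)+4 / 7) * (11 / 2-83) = 298048725 / 166012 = 1795.34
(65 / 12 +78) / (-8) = -1001 / 96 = -10.43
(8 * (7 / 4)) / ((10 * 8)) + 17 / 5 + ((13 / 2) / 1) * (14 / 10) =507 / 40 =12.68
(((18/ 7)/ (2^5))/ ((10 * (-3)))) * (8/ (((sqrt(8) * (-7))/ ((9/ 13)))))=27 * sqrt(2)/ 50960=0.00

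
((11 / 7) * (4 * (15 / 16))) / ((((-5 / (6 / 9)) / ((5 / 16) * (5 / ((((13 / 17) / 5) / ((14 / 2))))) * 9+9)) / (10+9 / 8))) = -132896313 / 23296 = -5704.68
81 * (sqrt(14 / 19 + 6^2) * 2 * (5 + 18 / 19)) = 18306 * sqrt(13262) / 361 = 5839.70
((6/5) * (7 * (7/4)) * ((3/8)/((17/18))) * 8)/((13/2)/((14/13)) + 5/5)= 111132/16745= 6.64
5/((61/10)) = 50/61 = 0.82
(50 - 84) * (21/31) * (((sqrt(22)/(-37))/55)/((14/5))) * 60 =3060 * sqrt(22)/12617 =1.14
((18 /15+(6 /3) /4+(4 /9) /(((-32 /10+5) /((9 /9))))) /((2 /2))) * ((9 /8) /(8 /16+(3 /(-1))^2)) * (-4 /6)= -83 /540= -0.15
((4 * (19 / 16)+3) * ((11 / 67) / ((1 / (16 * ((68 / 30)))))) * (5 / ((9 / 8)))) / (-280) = -46376 / 63315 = -0.73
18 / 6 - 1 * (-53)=56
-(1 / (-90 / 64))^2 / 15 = -1024 / 30375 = -0.03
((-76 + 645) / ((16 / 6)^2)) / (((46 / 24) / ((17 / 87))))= 87057 / 10672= 8.16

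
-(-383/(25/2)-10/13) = 10208/325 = 31.41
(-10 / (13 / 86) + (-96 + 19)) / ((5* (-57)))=1861 / 3705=0.50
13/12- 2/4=0.58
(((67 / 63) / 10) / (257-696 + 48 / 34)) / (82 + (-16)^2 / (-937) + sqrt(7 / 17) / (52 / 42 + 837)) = -71752722410516945377 / 24128715143964335214157155 + 17603117781673 *sqrt(119) / 6893918612561238632616330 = -0.00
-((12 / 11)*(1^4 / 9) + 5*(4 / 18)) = -122 / 99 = -1.23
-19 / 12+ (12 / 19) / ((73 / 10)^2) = -1909369 / 1215012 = -1.57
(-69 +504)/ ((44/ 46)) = 10005/ 22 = 454.77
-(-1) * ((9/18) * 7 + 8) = 23/2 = 11.50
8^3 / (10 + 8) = 256 / 9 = 28.44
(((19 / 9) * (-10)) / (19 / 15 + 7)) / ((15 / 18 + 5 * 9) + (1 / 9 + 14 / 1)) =-1425 / 33449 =-0.04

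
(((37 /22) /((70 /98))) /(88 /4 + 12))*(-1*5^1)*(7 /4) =-1813 /2992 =-0.61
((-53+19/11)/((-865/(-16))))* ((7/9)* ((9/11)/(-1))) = 63168/104665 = 0.60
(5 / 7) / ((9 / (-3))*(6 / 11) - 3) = -0.15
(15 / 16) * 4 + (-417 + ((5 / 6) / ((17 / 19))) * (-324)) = -48621 / 68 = -715.01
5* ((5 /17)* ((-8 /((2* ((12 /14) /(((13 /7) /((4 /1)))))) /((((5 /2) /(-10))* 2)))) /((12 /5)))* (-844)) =-342875 /612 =-560.25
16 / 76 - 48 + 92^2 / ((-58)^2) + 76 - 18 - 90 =-77.27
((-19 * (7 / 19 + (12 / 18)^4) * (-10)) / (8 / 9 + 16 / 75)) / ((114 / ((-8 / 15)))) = -21775 / 47709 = -0.46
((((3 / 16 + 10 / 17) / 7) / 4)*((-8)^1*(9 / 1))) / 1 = -1899 / 952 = -1.99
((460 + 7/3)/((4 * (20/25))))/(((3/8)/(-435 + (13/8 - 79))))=-28426565/144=-197406.70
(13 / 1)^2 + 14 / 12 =1021 / 6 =170.17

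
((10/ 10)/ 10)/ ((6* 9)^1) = 1/ 540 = 0.00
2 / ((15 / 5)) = 2 / 3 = 0.67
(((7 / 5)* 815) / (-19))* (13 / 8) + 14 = -12705 / 152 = -83.59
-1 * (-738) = 738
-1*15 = -15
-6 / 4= -1.50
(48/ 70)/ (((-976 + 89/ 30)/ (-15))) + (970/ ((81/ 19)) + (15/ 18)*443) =19752586025/ 33102594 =596.71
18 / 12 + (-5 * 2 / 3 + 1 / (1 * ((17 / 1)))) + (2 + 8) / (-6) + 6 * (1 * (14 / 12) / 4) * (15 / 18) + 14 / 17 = -473 / 408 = -1.16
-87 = -87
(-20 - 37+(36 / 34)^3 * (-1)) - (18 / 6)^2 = -330090 / 4913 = -67.19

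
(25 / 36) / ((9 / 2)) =25 / 162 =0.15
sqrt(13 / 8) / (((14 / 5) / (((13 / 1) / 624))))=0.01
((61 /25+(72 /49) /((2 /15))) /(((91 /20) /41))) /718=1352098 /8003905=0.17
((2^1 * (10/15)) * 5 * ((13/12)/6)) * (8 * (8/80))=26/27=0.96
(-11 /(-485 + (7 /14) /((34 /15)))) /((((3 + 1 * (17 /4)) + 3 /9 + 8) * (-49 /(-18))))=864 /1615285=0.00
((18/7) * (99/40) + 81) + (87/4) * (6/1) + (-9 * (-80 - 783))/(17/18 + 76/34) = 51773679/19460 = 2660.52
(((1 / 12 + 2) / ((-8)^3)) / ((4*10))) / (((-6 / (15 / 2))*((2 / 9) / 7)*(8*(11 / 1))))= 525 / 11534336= 0.00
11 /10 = 1.10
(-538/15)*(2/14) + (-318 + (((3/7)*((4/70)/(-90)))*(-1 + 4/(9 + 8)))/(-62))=-417201311/1291150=-323.12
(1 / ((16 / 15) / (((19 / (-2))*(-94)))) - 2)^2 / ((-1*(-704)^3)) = 178569769 / 89321897984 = 0.00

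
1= 1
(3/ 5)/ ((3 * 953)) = 1/ 4765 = 0.00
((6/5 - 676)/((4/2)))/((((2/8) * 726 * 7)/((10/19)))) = -964/6897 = -0.14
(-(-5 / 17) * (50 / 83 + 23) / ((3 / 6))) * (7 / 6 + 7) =159985 / 1411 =113.38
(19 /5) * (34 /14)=323 /35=9.23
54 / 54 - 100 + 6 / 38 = -1878 / 19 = -98.84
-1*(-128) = 128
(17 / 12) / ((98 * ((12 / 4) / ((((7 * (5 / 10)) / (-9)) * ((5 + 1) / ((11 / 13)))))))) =-221 / 16632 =-0.01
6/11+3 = 39/11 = 3.55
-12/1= -12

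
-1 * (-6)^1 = 6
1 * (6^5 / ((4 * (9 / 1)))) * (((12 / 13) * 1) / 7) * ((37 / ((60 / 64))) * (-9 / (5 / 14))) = -9206784 / 325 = -28328.57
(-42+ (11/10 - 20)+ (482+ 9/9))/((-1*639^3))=-469/289907910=-0.00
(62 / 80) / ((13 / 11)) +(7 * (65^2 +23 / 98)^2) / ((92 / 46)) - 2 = 2786167241657 / 44590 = 62484127.42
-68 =-68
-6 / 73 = -0.08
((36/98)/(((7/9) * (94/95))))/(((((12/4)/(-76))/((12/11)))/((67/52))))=-39182940/2305303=-17.00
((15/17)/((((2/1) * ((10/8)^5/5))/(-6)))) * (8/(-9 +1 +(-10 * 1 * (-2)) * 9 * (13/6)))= -36864/405875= -0.09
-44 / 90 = -0.49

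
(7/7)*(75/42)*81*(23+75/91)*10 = 21951000/637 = 34459.97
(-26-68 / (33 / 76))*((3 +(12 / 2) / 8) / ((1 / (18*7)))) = -949095 / 11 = -86281.36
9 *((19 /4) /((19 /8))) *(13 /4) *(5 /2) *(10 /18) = 81.25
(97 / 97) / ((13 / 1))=1 / 13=0.08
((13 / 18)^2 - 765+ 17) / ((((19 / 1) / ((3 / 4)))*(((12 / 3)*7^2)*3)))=-0.05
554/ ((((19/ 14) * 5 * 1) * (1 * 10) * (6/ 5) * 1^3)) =1939/ 285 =6.80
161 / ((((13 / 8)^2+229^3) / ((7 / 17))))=10304 / 1866540415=0.00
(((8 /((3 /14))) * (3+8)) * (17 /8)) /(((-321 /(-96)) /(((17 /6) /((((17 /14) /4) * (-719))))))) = -2345728 /692397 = -3.39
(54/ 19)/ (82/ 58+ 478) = 1566/ 264157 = 0.01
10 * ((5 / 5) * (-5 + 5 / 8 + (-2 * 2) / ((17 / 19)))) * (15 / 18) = -10025 / 136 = -73.71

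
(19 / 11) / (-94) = -19 / 1034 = -0.02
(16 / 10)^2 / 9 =64 / 225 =0.28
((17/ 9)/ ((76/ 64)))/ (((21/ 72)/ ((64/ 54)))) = 69632/ 10773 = 6.46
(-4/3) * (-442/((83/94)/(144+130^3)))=365147755648/249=1466456849.99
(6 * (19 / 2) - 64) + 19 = 12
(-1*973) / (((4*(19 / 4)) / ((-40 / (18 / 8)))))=155680 / 171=910.41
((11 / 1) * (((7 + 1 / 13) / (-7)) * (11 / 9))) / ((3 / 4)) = -44528 / 2457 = -18.12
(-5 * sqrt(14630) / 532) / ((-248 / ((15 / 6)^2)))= 125 * sqrt(14630) / 527744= 0.03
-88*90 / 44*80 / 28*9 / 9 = -3600 / 7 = -514.29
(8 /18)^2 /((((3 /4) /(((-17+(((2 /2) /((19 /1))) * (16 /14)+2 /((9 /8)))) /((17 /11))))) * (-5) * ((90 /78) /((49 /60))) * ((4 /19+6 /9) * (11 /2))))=26424944 /348553125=0.08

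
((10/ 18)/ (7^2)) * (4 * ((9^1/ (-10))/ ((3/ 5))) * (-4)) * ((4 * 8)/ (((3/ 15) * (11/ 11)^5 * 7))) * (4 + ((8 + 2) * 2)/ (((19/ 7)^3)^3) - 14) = -20646847396160000/ 332045641014591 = -62.18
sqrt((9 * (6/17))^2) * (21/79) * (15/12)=2835/2686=1.06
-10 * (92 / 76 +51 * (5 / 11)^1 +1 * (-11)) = -27990 / 209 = -133.92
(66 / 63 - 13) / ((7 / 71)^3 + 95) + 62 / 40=5084628967 / 3570198240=1.42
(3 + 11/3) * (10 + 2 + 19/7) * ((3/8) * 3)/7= 1545/98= 15.77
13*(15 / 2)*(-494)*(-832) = 40073280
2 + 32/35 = 102/35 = 2.91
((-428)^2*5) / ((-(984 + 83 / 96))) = -87928320 / 94547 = -930.00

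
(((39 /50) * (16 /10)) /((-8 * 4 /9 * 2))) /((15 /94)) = -5499 /5000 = -1.10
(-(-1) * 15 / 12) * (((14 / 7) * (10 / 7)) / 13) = 25 / 91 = 0.27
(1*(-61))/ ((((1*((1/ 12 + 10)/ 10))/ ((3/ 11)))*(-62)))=10980/ 41261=0.27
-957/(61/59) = -56463/61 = -925.62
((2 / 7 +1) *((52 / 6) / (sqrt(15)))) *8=208 *sqrt(15) / 35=23.02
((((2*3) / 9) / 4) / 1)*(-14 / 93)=-7 / 279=-0.03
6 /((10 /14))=8.40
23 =23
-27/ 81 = -1/ 3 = -0.33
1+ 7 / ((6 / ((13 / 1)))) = 97 / 6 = 16.17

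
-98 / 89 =-1.10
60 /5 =12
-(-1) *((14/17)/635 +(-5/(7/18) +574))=42402858/75565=561.14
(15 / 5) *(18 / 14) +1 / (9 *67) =16288 / 4221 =3.86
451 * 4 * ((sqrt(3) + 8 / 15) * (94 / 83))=1356608 / 1245 + 169576 * sqrt(3) / 83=4628.37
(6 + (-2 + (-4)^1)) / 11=0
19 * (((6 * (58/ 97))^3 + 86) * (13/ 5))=5959323058/ 912673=6529.53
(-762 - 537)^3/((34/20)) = -21919338990/17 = -1289372881.76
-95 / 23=-4.13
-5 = -5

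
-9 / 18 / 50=-1 / 100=-0.01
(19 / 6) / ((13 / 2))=19 / 39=0.49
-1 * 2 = -2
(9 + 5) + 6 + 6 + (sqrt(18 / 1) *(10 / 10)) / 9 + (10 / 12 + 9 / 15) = sqrt(2) / 3 + 823 / 30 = 27.90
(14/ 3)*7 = 98/ 3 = 32.67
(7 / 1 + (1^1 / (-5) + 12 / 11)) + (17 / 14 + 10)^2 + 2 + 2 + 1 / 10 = 137.75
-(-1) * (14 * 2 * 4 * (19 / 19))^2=12544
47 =47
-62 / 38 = -31 / 19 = -1.63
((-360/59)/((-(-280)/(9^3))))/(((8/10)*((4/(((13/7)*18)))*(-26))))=295245/46256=6.38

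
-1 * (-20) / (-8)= -5 / 2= -2.50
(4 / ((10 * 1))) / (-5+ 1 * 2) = -2 / 15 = -0.13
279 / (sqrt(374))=279 * sqrt(374) / 374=14.43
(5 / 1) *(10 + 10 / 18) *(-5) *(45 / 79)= -11875 / 79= -150.32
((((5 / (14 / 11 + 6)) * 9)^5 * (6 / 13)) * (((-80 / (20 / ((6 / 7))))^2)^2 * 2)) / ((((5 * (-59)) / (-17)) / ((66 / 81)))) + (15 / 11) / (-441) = 528170333747561 / 9723473760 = 54319.10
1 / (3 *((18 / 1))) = 1 / 54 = 0.02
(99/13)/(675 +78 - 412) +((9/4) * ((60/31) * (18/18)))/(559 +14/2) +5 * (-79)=-90091861/228098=-394.97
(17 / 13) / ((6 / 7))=119 / 78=1.53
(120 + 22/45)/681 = 5422/30645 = 0.18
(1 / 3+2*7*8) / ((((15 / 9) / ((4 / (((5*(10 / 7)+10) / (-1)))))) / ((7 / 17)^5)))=-39647713 / 212978550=-0.19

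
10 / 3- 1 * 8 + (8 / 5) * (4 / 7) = -394 / 105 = -3.75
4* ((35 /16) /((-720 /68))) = -119 /144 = -0.83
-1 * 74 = -74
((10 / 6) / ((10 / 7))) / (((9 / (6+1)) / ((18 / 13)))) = 49 / 39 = 1.26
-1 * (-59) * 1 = 59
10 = 10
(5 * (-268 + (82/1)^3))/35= 551100/7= 78728.57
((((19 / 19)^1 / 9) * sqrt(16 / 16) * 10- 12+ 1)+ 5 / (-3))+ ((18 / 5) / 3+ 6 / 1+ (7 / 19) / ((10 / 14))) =-3283 / 855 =-3.84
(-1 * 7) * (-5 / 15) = 7 / 3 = 2.33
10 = 10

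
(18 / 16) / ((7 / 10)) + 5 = 185 / 28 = 6.61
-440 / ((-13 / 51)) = 22440 / 13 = 1726.15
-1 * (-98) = 98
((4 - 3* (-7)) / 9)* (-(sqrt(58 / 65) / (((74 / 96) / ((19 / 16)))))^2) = -104690 / 17797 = -5.88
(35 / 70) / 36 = 1 / 72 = 0.01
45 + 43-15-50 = 23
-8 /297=-0.03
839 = 839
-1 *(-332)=332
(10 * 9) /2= 45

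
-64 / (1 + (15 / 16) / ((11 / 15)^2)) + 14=-49550 / 5311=-9.33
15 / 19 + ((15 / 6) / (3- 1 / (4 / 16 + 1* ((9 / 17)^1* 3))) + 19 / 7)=369249 / 81662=4.52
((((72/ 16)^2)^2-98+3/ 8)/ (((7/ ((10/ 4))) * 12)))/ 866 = 24995/ 2327808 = 0.01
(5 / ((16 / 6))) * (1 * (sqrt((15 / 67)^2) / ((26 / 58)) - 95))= -617325 / 3484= -177.19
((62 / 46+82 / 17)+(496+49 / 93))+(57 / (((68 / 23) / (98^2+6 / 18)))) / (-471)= 834005165 / 7611988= 109.56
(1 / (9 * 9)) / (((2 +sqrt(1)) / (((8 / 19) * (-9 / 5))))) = -8 / 2565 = -0.00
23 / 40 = 0.58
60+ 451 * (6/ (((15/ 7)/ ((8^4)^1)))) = 25862444/ 5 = 5172488.80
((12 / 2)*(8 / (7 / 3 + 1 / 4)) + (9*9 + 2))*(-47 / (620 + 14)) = -148003 / 19654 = -7.53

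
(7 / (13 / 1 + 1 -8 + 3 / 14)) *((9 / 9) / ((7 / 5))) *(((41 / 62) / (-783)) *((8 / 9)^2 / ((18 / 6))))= -0.00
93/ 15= 31/ 5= 6.20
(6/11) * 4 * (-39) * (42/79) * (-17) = 668304/869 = 769.05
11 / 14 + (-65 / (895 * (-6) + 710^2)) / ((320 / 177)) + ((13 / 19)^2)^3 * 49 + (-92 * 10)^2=8897003267958617705133 / 10511510119546240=846405.81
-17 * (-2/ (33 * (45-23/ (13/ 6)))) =442/ 14751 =0.03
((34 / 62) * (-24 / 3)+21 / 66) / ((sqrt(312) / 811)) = -186.82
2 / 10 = 1 / 5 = 0.20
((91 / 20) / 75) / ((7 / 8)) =26 / 375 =0.07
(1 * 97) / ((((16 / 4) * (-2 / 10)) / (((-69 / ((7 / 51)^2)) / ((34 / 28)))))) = 5120145 / 14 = 365724.64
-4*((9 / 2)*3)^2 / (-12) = 243 / 4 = 60.75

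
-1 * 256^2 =-65536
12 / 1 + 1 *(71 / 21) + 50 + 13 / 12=1861 / 28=66.46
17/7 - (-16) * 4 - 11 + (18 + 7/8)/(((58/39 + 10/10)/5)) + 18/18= 512635/5432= 94.37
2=2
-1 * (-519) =519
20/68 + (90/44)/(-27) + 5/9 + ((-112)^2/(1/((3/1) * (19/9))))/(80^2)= 13.19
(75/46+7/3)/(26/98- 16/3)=-26803/34270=-0.78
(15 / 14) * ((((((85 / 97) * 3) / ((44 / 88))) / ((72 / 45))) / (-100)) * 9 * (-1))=6885 / 21728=0.32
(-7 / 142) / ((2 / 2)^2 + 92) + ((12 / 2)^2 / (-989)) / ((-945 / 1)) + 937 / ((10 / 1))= 7138742076 / 76187615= 93.70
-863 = -863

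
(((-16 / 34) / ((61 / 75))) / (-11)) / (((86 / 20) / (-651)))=-3906000 / 490501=-7.96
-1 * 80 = -80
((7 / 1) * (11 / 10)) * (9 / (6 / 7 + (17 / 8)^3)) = 6.63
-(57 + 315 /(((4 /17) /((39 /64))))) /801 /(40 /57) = -1415101 /911360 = -1.55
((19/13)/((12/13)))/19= 1/12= 0.08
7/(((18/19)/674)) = 44821/9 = 4980.11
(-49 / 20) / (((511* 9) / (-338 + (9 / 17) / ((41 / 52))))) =0.18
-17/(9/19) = -35.89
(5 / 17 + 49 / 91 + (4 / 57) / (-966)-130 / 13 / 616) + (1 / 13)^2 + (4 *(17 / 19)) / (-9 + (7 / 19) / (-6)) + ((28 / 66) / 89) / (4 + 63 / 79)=51928305839331737 / 121266216282166956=0.43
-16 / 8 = -2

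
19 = 19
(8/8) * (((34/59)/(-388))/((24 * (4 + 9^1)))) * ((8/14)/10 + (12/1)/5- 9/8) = -6341/999922560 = -0.00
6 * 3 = 18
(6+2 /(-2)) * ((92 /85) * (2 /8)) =23 /17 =1.35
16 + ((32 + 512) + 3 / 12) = 2241 / 4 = 560.25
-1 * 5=-5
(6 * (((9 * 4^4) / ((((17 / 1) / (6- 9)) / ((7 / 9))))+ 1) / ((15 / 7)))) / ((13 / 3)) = -225078 / 1105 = -203.69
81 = 81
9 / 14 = 0.64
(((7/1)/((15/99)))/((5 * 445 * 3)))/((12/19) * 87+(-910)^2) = 1463/175051252000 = 0.00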